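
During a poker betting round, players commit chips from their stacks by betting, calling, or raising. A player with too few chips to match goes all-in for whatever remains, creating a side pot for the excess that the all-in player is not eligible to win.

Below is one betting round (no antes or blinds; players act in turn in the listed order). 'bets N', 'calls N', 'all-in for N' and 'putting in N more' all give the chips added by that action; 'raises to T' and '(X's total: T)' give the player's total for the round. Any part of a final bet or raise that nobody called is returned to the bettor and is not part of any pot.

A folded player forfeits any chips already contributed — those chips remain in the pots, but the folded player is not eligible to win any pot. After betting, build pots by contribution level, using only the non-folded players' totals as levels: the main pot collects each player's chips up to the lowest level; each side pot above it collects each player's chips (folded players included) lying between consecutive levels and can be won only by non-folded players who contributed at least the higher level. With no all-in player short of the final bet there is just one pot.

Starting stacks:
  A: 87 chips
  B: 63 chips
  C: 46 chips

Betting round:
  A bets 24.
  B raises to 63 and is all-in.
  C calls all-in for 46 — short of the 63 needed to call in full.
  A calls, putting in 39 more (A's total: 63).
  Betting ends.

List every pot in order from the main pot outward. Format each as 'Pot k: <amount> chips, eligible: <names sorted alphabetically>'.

Pot 1: 138 chips, eligible: A, B, C
Pot 2: 34 chips, eligible: A, B

Derivation:
Contributions: A=63, B=63, C=46
Pot levels (distinct totals of non-folded players): 46, 63
Layer 1-46: 46 each from A, B, C = 46*3 = 138 chips; eligible A, B, C
Layer 47-63: 17 each from A, B = 17*2 = 34 chips; eligible A, B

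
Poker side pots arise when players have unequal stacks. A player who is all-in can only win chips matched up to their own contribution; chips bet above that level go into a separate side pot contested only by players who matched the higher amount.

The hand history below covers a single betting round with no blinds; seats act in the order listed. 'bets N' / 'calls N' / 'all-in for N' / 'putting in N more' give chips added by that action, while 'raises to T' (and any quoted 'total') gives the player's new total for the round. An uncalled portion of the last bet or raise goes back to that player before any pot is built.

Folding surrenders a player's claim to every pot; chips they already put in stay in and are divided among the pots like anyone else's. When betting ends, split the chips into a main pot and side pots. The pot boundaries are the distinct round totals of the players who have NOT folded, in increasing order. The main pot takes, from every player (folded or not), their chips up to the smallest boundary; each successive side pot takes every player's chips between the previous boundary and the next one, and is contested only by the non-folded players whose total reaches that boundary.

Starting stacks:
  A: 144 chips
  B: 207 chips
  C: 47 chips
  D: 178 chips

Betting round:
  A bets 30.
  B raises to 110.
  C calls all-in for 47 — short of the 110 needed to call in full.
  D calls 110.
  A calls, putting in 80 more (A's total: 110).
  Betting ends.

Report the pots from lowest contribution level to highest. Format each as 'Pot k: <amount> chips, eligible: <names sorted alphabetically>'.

Contributions: A=110, B=110, C=47, D=110
Pot levels (distinct totals of non-folded players): 47, 110
Layer 1-47: 47 each from A, B, C, D = 47*4 = 188 chips; eligible A, B, C, D
Layer 48-110: 63 each from A, B, D = 63*3 = 189 chips; eligible A, B, D

Pot 1: 188 chips, eligible: A, B, C, D
Pot 2: 189 chips, eligible: A, B, D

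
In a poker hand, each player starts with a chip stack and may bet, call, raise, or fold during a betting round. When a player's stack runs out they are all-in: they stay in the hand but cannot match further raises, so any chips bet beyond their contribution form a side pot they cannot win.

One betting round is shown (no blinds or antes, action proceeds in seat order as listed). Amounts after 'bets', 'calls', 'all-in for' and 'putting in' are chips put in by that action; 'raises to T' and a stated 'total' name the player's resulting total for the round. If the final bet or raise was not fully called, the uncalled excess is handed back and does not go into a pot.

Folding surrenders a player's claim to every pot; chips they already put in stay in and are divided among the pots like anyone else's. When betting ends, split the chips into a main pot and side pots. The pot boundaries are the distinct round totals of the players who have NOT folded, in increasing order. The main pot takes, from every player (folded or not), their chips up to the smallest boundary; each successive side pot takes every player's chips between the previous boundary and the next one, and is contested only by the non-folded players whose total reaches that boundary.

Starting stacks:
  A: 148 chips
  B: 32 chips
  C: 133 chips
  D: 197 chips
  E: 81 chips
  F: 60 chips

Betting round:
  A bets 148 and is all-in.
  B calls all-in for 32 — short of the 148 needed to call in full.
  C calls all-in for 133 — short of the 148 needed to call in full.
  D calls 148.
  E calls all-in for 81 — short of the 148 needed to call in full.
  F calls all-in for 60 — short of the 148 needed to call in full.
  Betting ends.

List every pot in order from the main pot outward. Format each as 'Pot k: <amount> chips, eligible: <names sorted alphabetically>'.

Contributions: A=148, B=32, C=133, D=148, E=81, F=60
Pot levels (distinct totals of non-folded players): 32, 60, 81, 133, 148
Layer 1-32: 32 each from A, B, C, D, E, F = 32*6 = 192 chips; eligible A, B, C, D, E, F
Layer 33-60: 28 each from A, C, D, E, F = 28*5 = 140 chips; eligible A, C, D, E, F
Layer 61-81: 21 each from A, C, D, E = 21*4 = 84 chips; eligible A, C, D, E
Layer 82-133: 52 each from A, C, D = 52*3 = 156 chips; eligible A, C, D
Layer 134-148: 15 each from A, D = 15*2 = 30 chips; eligible A, D

Pot 1: 192 chips, eligible: A, B, C, D, E, F
Pot 2: 140 chips, eligible: A, C, D, E, F
Pot 3: 84 chips, eligible: A, C, D, E
Pot 4: 156 chips, eligible: A, C, D
Pot 5: 30 chips, eligible: A, D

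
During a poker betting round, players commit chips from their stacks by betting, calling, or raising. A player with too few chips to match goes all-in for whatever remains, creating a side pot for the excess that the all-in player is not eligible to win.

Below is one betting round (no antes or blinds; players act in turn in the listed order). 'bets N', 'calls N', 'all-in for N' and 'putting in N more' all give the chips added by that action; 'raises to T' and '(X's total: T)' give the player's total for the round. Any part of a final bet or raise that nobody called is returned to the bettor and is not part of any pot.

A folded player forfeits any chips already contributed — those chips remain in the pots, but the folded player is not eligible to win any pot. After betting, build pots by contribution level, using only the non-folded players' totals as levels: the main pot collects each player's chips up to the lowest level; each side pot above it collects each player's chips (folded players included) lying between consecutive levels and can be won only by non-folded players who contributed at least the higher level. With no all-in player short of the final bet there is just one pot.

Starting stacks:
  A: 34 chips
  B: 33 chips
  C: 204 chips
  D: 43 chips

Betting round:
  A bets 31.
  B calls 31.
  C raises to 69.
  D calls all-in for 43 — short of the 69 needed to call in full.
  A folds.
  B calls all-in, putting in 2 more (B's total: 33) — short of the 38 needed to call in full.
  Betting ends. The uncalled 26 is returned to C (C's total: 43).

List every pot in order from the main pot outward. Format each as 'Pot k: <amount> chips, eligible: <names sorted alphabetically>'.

Contributions (after 26 returned to C): A=31, B=33, C=43, D=43
Folded: A
Pot levels (distinct totals of non-folded players): 33, 43
Layer 1-33: A 31 + B 33 + C 33 + D 33 = 130 chips; eligible B, C, D
Layer 34-43: 10 each from C, D = 10*2 = 20 chips; eligible C, D

Pot 1: 130 chips, eligible: B, C, D
Pot 2: 20 chips, eligible: C, D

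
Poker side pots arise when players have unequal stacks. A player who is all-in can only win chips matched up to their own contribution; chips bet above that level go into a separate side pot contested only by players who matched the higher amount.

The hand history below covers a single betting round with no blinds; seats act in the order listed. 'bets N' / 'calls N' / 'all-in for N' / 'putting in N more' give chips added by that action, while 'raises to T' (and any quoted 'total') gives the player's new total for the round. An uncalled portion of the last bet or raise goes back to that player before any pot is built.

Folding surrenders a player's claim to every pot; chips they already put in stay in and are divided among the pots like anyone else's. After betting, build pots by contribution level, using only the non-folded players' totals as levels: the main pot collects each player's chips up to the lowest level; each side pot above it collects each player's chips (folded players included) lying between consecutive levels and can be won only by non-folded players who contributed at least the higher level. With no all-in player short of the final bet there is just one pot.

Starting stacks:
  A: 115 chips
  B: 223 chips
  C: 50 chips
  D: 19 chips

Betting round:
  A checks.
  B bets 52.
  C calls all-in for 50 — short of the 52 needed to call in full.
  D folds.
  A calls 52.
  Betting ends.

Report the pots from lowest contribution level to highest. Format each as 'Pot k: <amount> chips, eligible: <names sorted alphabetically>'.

Contributions: A=52, B=52, C=50
Folded: D
Pot levels (distinct totals of non-folded players): 50, 52
Layer 1-50: 50 each from A, B, C = 50*3 = 150 chips; eligible A, B, C
Layer 51-52: 2 each from A, B = 2*2 = 4 chips; eligible A, B

Pot 1: 150 chips, eligible: A, B, C
Pot 2: 4 chips, eligible: A, B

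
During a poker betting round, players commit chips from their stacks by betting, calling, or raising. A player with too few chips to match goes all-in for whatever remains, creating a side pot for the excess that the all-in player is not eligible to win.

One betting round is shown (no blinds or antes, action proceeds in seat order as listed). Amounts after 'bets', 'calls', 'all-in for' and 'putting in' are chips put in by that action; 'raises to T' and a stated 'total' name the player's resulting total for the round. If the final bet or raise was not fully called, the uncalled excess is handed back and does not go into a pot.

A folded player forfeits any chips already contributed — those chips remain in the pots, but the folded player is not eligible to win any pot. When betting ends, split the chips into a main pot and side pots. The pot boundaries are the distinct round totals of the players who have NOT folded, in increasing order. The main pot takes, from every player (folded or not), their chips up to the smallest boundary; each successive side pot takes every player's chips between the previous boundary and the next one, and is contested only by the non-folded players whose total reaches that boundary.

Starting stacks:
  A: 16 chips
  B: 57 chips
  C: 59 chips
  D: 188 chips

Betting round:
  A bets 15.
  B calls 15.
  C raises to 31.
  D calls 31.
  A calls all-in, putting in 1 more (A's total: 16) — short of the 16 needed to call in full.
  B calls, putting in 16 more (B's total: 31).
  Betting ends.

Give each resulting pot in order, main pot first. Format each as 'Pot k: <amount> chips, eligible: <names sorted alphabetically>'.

Pot 1: 64 chips, eligible: A, B, C, D
Pot 2: 45 chips, eligible: B, C, D

Derivation:
Contributions: A=16, B=31, C=31, D=31
Pot levels (distinct totals of non-folded players): 16, 31
Layer 1-16: 16 each from A, B, C, D = 16*4 = 64 chips; eligible A, B, C, D
Layer 17-31: 15 each from B, C, D = 15*3 = 45 chips; eligible B, C, D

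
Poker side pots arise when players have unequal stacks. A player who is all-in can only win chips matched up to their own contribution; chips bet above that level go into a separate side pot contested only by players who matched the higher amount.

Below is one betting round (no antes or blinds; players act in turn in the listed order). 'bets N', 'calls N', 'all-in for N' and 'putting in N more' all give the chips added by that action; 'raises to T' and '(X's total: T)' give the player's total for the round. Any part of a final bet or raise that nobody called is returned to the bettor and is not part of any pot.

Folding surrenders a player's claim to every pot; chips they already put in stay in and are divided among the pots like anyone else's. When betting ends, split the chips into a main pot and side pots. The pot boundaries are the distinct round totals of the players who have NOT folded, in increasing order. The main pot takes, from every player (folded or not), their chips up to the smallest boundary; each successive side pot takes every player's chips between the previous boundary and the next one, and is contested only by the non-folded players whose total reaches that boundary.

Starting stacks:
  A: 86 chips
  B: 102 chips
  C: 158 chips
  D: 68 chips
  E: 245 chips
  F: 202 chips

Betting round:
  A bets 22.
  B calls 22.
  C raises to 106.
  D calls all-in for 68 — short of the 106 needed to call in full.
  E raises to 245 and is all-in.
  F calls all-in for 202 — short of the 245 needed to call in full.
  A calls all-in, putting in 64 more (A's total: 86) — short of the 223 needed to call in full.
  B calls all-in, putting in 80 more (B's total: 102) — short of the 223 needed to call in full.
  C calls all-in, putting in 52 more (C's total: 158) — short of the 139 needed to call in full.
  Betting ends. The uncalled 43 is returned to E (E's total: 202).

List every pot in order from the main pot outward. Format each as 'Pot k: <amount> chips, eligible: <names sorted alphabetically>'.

Contributions (after 43 returned to E): A=86, B=102, C=158, D=68, E=202, F=202
Pot levels (distinct totals of non-folded players): 68, 86, 102, 158, 202
Layer 1-68: 68 each from A, B, C, D, E, F = 68*6 = 408 chips; eligible A, B, C, D, E, F
Layer 69-86: 18 each from A, B, C, E, F = 18*5 = 90 chips; eligible A, B, C, E, F
Layer 87-102: 16 each from B, C, E, F = 16*4 = 64 chips; eligible B, C, E, F
Layer 103-158: 56 each from C, E, F = 56*3 = 168 chips; eligible C, E, F
Layer 159-202: 44 each from E, F = 44*2 = 88 chips; eligible E, F

Pot 1: 408 chips, eligible: A, B, C, D, E, F
Pot 2: 90 chips, eligible: A, B, C, E, F
Pot 3: 64 chips, eligible: B, C, E, F
Pot 4: 168 chips, eligible: C, E, F
Pot 5: 88 chips, eligible: E, F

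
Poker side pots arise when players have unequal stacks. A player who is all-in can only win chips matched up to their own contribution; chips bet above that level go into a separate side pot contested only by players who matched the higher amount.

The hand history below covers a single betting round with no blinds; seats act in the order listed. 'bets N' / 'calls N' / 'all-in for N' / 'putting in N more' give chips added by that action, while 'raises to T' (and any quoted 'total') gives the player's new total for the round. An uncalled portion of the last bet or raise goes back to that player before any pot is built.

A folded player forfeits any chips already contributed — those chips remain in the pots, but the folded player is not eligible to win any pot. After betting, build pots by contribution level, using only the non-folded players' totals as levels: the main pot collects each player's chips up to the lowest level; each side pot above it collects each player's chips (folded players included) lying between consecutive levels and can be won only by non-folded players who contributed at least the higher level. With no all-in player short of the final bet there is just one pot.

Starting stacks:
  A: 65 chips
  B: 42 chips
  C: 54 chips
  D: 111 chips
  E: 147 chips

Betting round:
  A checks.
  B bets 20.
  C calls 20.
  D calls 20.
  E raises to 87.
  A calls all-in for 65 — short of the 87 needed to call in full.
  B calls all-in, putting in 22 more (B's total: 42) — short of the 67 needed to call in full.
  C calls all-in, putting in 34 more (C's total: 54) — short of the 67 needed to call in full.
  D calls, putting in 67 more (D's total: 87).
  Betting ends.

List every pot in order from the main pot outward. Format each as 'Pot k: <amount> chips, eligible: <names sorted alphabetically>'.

Contributions: A=65, B=42, C=54, D=87, E=87
Pot levels (distinct totals of non-folded players): 42, 54, 65, 87
Layer 1-42: 42 each from A, B, C, D, E = 42*5 = 210 chips; eligible A, B, C, D, E
Layer 43-54: 12 each from A, C, D, E = 12*4 = 48 chips; eligible A, C, D, E
Layer 55-65: 11 each from A, D, E = 11*3 = 33 chips; eligible A, D, E
Layer 66-87: 22 each from D, E = 22*2 = 44 chips; eligible D, E

Pot 1: 210 chips, eligible: A, B, C, D, E
Pot 2: 48 chips, eligible: A, C, D, E
Pot 3: 33 chips, eligible: A, D, E
Pot 4: 44 chips, eligible: D, E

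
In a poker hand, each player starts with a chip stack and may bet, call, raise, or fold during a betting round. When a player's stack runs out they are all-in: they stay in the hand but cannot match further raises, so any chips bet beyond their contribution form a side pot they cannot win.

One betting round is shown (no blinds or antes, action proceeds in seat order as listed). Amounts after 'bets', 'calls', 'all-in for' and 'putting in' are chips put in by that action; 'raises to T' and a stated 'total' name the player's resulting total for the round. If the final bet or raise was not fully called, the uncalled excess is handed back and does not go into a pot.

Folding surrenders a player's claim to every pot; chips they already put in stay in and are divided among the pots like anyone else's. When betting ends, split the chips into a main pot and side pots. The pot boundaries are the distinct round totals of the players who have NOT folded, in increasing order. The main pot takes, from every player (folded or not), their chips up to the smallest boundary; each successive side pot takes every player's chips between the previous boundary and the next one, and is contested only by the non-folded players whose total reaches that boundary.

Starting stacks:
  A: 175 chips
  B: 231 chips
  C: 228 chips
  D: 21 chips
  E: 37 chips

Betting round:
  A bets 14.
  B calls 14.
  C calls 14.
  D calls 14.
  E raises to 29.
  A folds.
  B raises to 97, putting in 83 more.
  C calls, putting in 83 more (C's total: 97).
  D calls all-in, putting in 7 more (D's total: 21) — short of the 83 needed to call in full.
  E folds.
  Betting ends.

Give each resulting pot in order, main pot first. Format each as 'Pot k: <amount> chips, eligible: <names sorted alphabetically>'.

Contributions: A=14, B=97, C=97, D=21, E=29
Folded: A, E
Pot levels (distinct totals of non-folded players): 21, 97
Layer 1-21: A 14 + B 21 + C 21 + D 21 + E 21 = 98 chips; eligible B, C, D
Layer 22-97: B 76 + C 76 + E 8 = 160 chips; eligible B, C

Pot 1: 98 chips, eligible: B, C, D
Pot 2: 160 chips, eligible: B, C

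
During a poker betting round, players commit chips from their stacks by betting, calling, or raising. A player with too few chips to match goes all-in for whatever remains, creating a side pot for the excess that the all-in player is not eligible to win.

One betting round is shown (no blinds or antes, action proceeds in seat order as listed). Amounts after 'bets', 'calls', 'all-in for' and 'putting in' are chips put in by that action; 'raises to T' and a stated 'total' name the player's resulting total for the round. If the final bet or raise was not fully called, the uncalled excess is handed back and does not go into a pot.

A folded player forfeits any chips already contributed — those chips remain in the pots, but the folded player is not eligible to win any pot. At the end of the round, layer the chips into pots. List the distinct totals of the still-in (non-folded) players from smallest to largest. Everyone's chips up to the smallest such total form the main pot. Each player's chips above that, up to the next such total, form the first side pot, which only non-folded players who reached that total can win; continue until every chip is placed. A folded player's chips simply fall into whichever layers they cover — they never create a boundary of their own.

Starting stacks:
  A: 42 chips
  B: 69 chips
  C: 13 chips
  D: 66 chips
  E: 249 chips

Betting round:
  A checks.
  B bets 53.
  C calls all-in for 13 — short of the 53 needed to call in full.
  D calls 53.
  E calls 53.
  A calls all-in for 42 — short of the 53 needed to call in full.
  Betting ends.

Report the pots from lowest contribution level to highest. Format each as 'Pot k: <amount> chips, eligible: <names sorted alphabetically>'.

Contributions: A=42, B=53, C=13, D=53, E=53
Pot levels (distinct totals of non-folded players): 13, 42, 53
Layer 1-13: 13 each from A, B, C, D, E = 13*5 = 65 chips; eligible A, B, C, D, E
Layer 14-42: 29 each from A, B, D, E = 29*4 = 116 chips; eligible A, B, D, E
Layer 43-53: 11 each from B, D, E = 11*3 = 33 chips; eligible B, D, E

Pot 1: 65 chips, eligible: A, B, C, D, E
Pot 2: 116 chips, eligible: A, B, D, E
Pot 3: 33 chips, eligible: B, D, E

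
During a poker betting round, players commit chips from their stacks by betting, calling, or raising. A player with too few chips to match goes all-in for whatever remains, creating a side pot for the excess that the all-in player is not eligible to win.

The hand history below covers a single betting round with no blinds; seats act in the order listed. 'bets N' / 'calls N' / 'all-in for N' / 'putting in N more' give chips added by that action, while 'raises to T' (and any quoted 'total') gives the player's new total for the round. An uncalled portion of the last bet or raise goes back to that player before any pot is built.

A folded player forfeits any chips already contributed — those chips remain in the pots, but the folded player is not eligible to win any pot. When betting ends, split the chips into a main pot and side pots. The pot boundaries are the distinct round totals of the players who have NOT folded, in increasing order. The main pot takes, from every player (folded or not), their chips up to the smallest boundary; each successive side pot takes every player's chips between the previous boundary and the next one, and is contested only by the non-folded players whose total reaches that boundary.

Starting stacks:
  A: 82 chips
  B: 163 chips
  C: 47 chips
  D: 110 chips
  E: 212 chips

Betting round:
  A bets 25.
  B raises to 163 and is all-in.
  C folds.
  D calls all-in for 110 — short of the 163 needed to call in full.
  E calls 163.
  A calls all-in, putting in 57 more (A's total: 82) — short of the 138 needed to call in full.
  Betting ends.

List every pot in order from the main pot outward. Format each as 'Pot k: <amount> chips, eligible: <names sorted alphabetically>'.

Pot 1: 328 chips, eligible: A, B, D, E
Pot 2: 84 chips, eligible: B, D, E
Pot 3: 106 chips, eligible: B, E

Derivation:
Contributions: A=82, B=163, D=110, E=163
Folded: C
Pot levels (distinct totals of non-folded players): 82, 110, 163
Layer 1-82: 82 each from A, B, D, E = 82*4 = 328 chips; eligible A, B, D, E
Layer 83-110: 28 each from B, D, E = 28*3 = 84 chips; eligible B, D, E
Layer 111-163: 53 each from B, E = 53*2 = 106 chips; eligible B, E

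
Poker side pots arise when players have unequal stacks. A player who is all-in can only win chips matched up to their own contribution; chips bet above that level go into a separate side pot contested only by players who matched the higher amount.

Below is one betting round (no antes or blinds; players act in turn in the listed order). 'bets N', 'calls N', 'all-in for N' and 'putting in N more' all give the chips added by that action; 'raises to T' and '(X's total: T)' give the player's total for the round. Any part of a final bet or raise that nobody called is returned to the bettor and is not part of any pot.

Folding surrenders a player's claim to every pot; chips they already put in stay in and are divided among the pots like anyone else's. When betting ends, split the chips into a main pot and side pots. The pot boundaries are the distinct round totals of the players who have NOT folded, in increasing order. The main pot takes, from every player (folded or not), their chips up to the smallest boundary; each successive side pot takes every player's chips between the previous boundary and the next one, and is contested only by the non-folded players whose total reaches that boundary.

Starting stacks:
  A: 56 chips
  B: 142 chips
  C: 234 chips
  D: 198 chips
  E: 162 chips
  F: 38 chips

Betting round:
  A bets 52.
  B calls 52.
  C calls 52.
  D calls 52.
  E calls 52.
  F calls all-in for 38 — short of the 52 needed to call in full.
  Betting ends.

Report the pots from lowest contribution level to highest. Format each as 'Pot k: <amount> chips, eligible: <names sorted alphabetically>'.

Pot 1: 228 chips, eligible: A, B, C, D, E, F
Pot 2: 70 chips, eligible: A, B, C, D, E

Derivation:
Contributions: A=52, B=52, C=52, D=52, E=52, F=38
Pot levels (distinct totals of non-folded players): 38, 52
Layer 1-38: 38 each from A, B, C, D, E, F = 38*6 = 228 chips; eligible A, B, C, D, E, F
Layer 39-52: 14 each from A, B, C, D, E = 14*5 = 70 chips; eligible A, B, C, D, E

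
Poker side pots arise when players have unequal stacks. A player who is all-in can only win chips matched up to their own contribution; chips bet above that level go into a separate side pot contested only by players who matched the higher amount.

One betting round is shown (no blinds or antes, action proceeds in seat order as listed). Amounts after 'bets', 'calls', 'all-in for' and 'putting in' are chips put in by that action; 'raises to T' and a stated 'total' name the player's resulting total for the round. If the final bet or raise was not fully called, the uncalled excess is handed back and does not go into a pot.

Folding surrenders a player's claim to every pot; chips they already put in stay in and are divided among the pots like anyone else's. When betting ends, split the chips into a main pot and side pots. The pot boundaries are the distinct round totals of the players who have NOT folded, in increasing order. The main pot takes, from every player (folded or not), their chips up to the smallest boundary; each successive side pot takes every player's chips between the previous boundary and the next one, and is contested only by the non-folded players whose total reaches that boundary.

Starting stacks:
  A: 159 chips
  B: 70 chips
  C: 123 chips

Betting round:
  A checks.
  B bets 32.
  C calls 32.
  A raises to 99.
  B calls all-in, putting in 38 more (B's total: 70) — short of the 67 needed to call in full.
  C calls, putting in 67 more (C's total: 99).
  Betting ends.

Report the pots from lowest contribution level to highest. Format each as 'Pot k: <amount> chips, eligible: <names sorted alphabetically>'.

Pot 1: 210 chips, eligible: A, B, C
Pot 2: 58 chips, eligible: A, C

Derivation:
Contributions: A=99, B=70, C=99
Pot levels (distinct totals of non-folded players): 70, 99
Layer 1-70: 70 each from A, B, C = 70*3 = 210 chips; eligible A, B, C
Layer 71-99: 29 each from A, C = 29*2 = 58 chips; eligible A, C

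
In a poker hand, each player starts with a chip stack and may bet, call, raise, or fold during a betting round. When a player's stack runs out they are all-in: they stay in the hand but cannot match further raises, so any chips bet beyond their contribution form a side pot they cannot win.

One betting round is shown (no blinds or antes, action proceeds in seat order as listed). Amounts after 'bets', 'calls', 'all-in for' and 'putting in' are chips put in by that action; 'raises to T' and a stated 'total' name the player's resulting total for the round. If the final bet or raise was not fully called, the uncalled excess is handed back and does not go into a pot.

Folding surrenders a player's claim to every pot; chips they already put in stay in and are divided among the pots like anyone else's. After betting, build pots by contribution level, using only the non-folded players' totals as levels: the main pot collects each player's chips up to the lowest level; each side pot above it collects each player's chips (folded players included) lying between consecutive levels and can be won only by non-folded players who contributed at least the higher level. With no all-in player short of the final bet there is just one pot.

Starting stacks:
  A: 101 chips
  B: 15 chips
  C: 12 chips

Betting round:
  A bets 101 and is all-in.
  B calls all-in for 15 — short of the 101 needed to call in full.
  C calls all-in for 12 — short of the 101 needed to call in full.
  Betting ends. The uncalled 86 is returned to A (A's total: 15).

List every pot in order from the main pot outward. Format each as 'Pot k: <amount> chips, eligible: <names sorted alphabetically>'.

Contributions (after 86 returned to A): A=15, B=15, C=12
Pot levels (distinct totals of non-folded players): 12, 15
Layer 1-12: 12 each from A, B, C = 12*3 = 36 chips; eligible A, B, C
Layer 13-15: 3 each from A, B = 3*2 = 6 chips; eligible A, B

Pot 1: 36 chips, eligible: A, B, C
Pot 2: 6 chips, eligible: A, B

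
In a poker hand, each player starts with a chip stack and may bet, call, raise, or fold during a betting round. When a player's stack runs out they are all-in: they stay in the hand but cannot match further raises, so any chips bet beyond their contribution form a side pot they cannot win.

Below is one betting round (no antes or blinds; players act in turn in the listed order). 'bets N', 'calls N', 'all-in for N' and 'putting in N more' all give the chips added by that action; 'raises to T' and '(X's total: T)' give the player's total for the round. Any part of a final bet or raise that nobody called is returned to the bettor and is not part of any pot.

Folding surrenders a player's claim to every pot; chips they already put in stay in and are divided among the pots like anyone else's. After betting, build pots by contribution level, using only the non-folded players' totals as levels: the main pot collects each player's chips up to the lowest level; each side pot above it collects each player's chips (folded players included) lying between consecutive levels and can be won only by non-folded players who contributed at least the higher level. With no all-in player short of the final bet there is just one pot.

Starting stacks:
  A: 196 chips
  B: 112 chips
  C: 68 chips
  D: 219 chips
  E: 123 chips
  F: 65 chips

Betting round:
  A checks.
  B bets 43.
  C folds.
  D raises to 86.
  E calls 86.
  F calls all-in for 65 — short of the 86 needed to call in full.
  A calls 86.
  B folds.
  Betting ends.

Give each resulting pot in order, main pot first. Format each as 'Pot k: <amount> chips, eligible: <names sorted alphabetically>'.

Contributions: A=86, B=43, D=86, E=86, F=65
Folded: B, C
Pot levels (distinct totals of non-folded players): 65, 86
Layer 1-65: A 65 + B 43 + D 65 + E 65 + F 65 = 303 chips; eligible A, D, E, F
Layer 66-86: 21 each from A, D, E = 21*3 = 63 chips; eligible A, D, E

Pot 1: 303 chips, eligible: A, D, E, F
Pot 2: 63 chips, eligible: A, D, E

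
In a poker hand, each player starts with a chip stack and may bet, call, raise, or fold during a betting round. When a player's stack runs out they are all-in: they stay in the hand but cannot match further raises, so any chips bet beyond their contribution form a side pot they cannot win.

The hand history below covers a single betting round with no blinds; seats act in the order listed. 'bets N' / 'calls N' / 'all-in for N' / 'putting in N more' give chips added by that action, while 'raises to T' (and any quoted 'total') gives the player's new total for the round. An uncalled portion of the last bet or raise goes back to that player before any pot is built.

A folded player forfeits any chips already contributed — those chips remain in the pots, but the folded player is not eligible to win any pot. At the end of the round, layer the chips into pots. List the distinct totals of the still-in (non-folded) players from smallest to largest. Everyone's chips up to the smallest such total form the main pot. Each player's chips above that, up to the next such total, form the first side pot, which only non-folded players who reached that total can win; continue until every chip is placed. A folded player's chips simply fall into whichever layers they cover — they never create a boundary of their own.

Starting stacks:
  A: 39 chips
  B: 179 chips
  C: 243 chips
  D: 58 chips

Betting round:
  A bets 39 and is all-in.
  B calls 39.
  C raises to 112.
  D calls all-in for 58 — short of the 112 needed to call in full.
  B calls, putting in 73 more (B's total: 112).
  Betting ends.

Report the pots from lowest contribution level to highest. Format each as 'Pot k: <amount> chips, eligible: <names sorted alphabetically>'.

Contributions: A=39, B=112, C=112, D=58
Pot levels (distinct totals of non-folded players): 39, 58, 112
Layer 1-39: 39 each from A, B, C, D = 39*4 = 156 chips; eligible A, B, C, D
Layer 40-58: 19 each from B, C, D = 19*3 = 57 chips; eligible B, C, D
Layer 59-112: 54 each from B, C = 54*2 = 108 chips; eligible B, C

Pot 1: 156 chips, eligible: A, B, C, D
Pot 2: 57 chips, eligible: B, C, D
Pot 3: 108 chips, eligible: B, C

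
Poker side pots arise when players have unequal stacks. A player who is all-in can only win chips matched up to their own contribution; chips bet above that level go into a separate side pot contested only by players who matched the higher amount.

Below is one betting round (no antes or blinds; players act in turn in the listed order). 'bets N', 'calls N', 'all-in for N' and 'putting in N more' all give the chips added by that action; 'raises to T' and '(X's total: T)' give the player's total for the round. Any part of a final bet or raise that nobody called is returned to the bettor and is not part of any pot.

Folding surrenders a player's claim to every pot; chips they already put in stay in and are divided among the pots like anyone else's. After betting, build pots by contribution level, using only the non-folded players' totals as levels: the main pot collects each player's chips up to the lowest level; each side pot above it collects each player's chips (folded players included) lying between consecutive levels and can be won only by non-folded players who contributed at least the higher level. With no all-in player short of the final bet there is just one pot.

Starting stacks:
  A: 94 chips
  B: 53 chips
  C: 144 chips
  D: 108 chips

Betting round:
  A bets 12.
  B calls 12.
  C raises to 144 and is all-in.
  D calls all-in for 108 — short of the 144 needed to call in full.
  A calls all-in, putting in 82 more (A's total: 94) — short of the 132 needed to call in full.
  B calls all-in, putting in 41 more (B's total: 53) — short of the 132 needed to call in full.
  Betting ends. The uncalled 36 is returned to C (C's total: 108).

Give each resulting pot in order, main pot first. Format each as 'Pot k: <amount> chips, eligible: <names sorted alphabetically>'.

Contributions (after 36 returned to C): A=94, B=53, C=108, D=108
Pot levels (distinct totals of non-folded players): 53, 94, 108
Layer 1-53: 53 each from A, B, C, D = 53*4 = 212 chips; eligible A, B, C, D
Layer 54-94: 41 each from A, C, D = 41*3 = 123 chips; eligible A, C, D
Layer 95-108: 14 each from C, D = 14*2 = 28 chips; eligible C, D

Pot 1: 212 chips, eligible: A, B, C, D
Pot 2: 123 chips, eligible: A, C, D
Pot 3: 28 chips, eligible: C, D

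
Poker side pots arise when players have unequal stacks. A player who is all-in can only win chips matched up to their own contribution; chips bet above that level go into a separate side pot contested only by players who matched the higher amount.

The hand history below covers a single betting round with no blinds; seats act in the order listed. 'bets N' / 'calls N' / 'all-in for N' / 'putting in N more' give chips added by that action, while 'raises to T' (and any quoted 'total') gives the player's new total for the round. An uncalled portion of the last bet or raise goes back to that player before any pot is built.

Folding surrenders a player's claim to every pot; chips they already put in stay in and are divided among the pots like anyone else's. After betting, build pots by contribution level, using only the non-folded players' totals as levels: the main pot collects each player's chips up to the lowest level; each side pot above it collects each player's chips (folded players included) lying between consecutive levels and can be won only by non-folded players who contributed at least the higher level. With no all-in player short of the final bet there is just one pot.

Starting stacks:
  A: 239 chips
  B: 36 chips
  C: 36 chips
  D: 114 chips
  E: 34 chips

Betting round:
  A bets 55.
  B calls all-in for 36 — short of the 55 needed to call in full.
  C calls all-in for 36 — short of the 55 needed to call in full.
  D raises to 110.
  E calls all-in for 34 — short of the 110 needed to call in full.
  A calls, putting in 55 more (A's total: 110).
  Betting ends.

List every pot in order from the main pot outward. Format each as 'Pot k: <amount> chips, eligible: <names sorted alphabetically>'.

Contributions: A=110, B=36, C=36, D=110, E=34
Pot levels (distinct totals of non-folded players): 34, 36, 110
Layer 1-34: 34 each from A, B, C, D, E = 34*5 = 170 chips; eligible A, B, C, D, E
Layer 35-36: 2 each from A, B, C, D = 2*4 = 8 chips; eligible A, B, C, D
Layer 37-110: 74 each from A, D = 74*2 = 148 chips; eligible A, D

Pot 1: 170 chips, eligible: A, B, C, D, E
Pot 2: 8 chips, eligible: A, B, C, D
Pot 3: 148 chips, eligible: A, D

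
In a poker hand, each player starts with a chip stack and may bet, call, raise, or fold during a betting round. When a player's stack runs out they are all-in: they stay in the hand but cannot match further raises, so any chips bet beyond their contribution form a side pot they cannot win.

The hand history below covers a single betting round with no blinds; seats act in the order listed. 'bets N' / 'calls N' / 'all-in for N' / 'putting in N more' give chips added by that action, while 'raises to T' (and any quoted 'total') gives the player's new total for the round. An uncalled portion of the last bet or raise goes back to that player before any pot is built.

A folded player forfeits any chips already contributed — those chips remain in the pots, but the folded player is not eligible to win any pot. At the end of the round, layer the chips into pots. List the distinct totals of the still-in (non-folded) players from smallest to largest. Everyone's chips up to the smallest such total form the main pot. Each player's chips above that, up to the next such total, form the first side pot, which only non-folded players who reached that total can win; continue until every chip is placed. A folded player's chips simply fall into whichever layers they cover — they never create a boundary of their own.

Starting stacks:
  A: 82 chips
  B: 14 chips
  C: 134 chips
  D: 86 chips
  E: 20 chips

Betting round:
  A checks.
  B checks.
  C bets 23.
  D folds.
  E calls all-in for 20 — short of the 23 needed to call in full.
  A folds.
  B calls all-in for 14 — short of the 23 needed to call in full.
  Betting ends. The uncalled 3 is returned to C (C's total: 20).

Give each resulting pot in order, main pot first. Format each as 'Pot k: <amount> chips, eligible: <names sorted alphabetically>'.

Contributions (after 3 returned to C): B=14, C=20, E=20
Folded: A, D
Pot levels (distinct totals of non-folded players): 14, 20
Layer 1-14: 14 each from B, C, E = 14*3 = 42 chips; eligible B, C, E
Layer 15-20: 6 each from C, E = 6*2 = 12 chips; eligible C, E

Pot 1: 42 chips, eligible: B, C, E
Pot 2: 12 chips, eligible: C, E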